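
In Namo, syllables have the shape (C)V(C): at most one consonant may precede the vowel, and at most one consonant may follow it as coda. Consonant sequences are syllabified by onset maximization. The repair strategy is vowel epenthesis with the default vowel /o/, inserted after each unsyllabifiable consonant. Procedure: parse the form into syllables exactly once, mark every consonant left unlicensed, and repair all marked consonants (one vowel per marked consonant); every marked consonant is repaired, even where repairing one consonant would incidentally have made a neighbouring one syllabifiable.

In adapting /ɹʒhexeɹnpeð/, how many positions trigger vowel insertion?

3

The unsyllabifiable consonants are /ɹ/, /ʒ/, /n/; each receives one epenthetic vowel.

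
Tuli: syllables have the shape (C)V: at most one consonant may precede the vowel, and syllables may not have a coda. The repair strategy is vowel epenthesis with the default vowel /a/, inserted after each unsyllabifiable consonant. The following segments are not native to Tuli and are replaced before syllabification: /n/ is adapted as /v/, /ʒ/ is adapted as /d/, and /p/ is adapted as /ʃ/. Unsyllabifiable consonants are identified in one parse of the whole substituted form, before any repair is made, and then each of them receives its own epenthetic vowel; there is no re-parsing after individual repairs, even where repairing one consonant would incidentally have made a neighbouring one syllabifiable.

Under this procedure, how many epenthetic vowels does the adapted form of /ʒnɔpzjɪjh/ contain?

5

After substitution the input is /dvɔʃzjɪjh/.
The unsyllabifiable consonants are /d/, /ʃ/, /z/, /j/, /h/; each receives one epenthetic vowel.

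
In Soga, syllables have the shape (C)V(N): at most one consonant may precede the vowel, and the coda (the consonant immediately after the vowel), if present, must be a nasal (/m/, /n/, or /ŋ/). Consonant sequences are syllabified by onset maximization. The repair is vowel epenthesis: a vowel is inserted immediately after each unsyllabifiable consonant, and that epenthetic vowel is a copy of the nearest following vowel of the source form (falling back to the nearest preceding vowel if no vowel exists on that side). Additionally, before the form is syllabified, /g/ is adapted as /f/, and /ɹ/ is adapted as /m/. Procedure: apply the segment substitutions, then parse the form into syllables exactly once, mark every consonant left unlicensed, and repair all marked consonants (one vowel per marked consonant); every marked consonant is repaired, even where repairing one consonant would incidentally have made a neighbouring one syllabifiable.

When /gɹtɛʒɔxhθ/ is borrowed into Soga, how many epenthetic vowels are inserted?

After substitution the input is /fmtɛʒɔxhθ/.
The unsyllabifiable consonants are /f/, /m/, /x/, /h/, /θ/; each receives one epenthetic vowel.

5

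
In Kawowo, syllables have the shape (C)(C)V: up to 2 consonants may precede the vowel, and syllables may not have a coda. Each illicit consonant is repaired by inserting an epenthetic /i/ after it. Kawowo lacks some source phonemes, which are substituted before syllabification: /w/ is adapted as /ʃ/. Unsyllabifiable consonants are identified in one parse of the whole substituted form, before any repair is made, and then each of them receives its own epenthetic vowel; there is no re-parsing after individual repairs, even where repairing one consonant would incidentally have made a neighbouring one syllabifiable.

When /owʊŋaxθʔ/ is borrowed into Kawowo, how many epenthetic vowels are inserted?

3

After substitution the input is /oʃʊŋaxθʔ/.
The unsyllabifiable consonants are /x/, /θ/, /ʔ/; each receives one epenthetic vowel.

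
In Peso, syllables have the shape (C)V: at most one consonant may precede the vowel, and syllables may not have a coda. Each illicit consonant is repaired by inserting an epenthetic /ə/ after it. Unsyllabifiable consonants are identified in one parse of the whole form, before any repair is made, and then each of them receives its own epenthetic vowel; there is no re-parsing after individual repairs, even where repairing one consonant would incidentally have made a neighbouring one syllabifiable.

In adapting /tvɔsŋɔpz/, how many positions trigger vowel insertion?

4

The unsyllabifiable consonants are /t/, /s/, /p/, /z/; each receives one epenthetic vowel.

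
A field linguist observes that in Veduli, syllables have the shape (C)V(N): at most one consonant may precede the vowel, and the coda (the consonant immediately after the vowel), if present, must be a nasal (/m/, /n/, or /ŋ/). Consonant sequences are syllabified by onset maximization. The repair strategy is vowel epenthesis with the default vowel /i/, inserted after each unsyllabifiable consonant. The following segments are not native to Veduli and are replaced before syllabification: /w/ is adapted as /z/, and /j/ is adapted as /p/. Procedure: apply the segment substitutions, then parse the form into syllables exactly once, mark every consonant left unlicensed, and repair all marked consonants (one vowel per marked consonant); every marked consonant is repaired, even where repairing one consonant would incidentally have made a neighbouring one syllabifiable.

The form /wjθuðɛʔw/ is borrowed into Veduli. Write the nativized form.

zipiθuðɛʔizi

Substitution: /w/ → /z/, /j/ → /p/, giving /zpθuðɛʔz/.
The consonants /z/, /p/, /ʔ/, /z/ cannot be parsed into a legal (C)V(N) syllable (only a nasal (/m/, /n/, or /ŋ/) is licensed in coda position; onsets are limited to one consonant).
Epenthesis after each stranded consonant: /z/ → /zi/, /p/ → /pi/, /ʔ/ → /ʔi/, /z/ → /zi/.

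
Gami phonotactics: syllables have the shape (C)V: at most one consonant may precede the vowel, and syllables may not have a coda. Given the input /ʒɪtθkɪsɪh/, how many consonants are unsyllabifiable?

Syllabifying with onset maximization leaves /t/, /θ/, /h/ stranded (no codas are permitted; onsets are limited to one consonant).

3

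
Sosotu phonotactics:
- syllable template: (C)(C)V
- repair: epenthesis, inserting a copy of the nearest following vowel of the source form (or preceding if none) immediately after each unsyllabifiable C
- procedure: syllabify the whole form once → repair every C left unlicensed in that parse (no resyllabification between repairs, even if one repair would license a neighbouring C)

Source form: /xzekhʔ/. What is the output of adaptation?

xzekeheʔe

The consonants /k/, /h/, /ʔ/ cannot be parsed into a legal (C)(C)V syllable (no codas are permitted; onsets may contain at most 2 consonants).
Inserting the epenthetic vowel yields /k/ → /ke/, /h/ → /he/, /ʔ/ → /ʔe/.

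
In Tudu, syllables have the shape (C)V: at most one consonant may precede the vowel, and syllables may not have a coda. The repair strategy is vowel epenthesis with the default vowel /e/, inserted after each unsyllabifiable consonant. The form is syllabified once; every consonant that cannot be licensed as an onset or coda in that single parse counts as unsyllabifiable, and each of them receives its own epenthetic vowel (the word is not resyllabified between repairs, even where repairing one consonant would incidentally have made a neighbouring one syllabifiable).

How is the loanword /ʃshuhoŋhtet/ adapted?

ʃesehuhoŋehetete

The consonants /ʃ/, /s/, /ŋ/, /h/, /t/ cannot be parsed into a legal (C)V syllable (no codas are permitted; onsets are limited to one consonant).
Inserting the epenthetic vowel yields /ʃ/ → /ʃe/, /s/ → /se/, /ŋ/ → /ŋe/, /h/ → /he/, /t/ → /te/.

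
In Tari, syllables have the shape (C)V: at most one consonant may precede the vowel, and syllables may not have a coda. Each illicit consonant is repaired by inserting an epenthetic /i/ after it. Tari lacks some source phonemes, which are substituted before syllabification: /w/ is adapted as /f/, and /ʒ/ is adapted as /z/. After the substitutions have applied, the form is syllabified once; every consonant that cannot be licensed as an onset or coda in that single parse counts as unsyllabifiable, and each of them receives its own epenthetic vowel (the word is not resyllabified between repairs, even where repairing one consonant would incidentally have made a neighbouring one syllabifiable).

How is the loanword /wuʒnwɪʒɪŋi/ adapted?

fuzinifɪzɪŋi

Substitution: /w/ → /f/, /ʒ/ → /z/, giving /fuznfɪzɪŋi/.
Under (C)V, the unsyllabifiable consonants are /z/, /n/ (no codas are permitted; onsets are limited to one consonant).
Epenthesis after each stranded consonant: /z/ → /zi/, /n/ → /ni/.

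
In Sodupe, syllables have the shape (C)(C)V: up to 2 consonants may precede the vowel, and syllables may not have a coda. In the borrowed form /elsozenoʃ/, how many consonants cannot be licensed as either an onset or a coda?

1

Syllabifying with onset maximization leaves /ʃ/ stranded (no codas are permitted; onsets may contain at most 2 consonants).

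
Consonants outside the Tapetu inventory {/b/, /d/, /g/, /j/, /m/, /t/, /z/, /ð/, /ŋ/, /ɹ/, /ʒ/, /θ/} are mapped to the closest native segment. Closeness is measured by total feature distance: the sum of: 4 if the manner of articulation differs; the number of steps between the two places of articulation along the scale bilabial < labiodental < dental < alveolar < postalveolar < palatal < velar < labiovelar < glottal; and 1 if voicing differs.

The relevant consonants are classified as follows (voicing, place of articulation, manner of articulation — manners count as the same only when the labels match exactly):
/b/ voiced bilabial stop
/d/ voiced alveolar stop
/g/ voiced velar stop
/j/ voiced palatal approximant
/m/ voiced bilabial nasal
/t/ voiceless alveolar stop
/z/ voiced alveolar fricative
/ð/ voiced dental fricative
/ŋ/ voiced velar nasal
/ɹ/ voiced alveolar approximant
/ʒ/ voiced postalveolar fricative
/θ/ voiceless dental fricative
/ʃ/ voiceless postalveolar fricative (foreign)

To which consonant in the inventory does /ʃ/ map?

/ʒ/ is closest: same manner (fricative), place distance 0 (postalveolar→postalveolar), voicing differs (+1); total 1. Next closest is /z/ at distance 2.

ʒ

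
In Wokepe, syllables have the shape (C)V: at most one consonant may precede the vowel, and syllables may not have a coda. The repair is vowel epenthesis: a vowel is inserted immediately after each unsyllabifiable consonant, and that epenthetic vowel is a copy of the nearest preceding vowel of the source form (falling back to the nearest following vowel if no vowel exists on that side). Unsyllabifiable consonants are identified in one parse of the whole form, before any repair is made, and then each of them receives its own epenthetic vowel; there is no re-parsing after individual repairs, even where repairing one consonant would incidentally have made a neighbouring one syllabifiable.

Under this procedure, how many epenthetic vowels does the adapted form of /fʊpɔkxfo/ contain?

The unsyllabifiable consonants are /k/, /x/; each receives one epenthetic vowel.

2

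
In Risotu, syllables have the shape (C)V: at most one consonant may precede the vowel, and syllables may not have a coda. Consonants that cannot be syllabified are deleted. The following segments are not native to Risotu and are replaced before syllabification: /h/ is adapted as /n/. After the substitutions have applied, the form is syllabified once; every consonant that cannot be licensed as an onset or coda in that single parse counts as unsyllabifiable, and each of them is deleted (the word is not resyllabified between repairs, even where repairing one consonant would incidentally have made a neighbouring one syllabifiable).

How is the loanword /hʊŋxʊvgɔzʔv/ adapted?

Substitution: /h/ → /n/, giving /nʊŋxʊvgɔzʔv/.
Syllabifying with onset maximization leaves /ŋ/, /v/, /z/, /ʔ/, /v/ stranded (no codas are permitted; onsets are limited to one consonant).
Each unlicensed consonant is deleted: /ŋ/, /v/, /z/, /ʔ/, /v/.

nʊxʊgɔ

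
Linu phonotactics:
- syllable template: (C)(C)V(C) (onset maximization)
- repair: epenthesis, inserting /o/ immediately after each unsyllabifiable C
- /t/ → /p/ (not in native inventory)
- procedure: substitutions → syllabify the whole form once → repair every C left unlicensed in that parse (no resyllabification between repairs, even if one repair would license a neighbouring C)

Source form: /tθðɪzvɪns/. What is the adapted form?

Substitution: /t/ → /p/, giving /pθðɪzvɪns/.
Under (C)(C)V(C), the unsyllabifiable consonants are /p/, /s/ (at most one coda consonant is licensed; onsets may contain at most 2 consonants).
Epenthesis after each stranded consonant: /p/ → /po/, /s/ → /so/.

poθðɪzvɪnso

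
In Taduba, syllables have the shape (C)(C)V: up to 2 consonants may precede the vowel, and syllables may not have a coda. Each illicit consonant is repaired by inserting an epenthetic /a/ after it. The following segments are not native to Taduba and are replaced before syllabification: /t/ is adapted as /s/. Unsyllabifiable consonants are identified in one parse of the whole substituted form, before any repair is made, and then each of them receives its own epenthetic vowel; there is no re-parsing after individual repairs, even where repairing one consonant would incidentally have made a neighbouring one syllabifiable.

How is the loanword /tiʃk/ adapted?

Substitution: /t/ → /s/, giving /siʃk/.
Under (C)(C)V, the unsyllabifiable consonants are /ʃ/, /k/ (no codas are permitted; onsets may contain at most 2 consonants).
Inserting the epenthetic vowel yields /ʃ/ → /ʃa/, /k/ → /ka/.

siʃaka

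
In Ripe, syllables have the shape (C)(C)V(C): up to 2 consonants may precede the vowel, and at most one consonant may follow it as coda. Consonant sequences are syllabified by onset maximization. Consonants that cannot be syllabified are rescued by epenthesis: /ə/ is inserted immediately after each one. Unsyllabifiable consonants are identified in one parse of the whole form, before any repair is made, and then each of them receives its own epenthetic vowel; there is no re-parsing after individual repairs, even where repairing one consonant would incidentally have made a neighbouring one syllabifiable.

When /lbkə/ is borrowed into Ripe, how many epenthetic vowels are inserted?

1

The unsyllabifiable consonants are /l/; each receives one epenthetic vowel.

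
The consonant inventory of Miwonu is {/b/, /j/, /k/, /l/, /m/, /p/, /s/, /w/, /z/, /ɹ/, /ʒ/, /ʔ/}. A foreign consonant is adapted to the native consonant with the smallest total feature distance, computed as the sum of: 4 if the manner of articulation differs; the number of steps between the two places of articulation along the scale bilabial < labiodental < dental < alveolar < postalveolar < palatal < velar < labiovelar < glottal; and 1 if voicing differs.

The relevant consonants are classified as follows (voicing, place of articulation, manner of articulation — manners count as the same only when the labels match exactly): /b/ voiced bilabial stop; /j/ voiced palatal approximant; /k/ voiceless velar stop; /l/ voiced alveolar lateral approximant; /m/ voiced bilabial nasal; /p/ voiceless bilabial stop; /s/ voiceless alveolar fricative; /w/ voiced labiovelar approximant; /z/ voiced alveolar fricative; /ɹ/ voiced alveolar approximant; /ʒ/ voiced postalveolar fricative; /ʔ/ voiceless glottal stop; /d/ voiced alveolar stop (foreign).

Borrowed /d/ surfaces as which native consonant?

/b/ is closest: same manner (stop), place distance 3 (alveolar→bilabial), same voicing; total 3. Next closest is /k/ at distance 4.

b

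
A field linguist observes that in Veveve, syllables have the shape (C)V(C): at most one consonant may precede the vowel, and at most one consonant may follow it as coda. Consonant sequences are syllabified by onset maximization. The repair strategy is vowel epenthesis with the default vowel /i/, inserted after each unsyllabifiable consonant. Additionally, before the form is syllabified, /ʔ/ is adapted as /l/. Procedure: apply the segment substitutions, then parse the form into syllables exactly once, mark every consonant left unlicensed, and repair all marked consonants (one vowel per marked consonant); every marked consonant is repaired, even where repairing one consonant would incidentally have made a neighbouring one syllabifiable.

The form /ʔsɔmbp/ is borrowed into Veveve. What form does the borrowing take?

Substitution: /ʔ/ → /l/, giving /lsɔmbp/.
Syllabifying with onset maximization leaves /l/, /b/, /p/ stranded (at most one coda consonant is licensed; onsets are limited to one consonant).
Each unlicensed consonant becomes the onset of a new syllable: /l/ → /li/, /b/ → /bi/, /p/ → /pi/.

lisɔmbipi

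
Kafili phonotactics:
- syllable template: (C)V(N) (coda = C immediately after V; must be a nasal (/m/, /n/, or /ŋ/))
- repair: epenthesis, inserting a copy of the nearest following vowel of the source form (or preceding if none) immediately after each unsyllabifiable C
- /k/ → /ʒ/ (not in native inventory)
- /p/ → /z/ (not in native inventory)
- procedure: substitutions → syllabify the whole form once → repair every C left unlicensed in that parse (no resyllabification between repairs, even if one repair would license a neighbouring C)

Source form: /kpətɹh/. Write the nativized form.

ʒəzətəɹəhə

Substitution: /k/ → /ʒ/, /p/ → /z/, giving /ʒzətɹh/.
The consonants /ʒ/, /t/, /ɹ/, /h/ cannot be parsed into a legal (C)V(N) syllable (only a nasal (/m/, /n/, or /ŋ/) is licensed in coda position; onsets are limited to one consonant).
Epenthesis after each stranded consonant: /ʒ/ → /ʒə/, /t/ → /tə/, /ɹ/ → /ɹə/, /h/ → /hə/.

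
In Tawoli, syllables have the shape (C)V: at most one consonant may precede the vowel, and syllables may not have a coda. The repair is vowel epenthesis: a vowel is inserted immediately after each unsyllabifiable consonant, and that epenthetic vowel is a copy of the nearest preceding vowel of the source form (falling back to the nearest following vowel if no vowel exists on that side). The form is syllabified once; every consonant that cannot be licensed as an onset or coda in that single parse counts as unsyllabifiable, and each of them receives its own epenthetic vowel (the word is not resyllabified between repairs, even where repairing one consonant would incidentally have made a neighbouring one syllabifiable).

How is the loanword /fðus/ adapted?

fuðusu

Syllabifying with onset maximization leaves /f/, /s/ stranded (no codas are permitted; onsets are limited to one consonant).
Each unlicensed consonant becomes the onset of a new syllable: /f/ → /fu/, /s/ → /su/.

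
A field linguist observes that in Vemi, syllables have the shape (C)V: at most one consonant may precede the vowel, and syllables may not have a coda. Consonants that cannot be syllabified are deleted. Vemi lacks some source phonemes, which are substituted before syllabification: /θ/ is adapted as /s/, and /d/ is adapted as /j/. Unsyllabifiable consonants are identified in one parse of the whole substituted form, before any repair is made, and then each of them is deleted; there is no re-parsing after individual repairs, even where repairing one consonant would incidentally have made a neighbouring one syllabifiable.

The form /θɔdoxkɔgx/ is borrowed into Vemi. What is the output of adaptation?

Substitution: /θ/ → /s/, /d/ → /j/, giving /sɔjoxkɔgx/.
Syllabifying with onset maximization leaves /x/, /g/, /x/ stranded (no codas are permitted; onsets are limited to one consonant).
Deletion applies to /x/, /g/, /x/.

sɔjokɔ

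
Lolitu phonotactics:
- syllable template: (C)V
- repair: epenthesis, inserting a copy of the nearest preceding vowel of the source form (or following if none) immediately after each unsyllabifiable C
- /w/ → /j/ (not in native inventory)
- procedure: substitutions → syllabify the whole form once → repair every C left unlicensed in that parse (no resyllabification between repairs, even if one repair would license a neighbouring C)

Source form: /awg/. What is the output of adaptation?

Substitution: /w/ → /j/, giving /ajg/.
Syllabifying with onset maximization leaves /j/, /g/ stranded (no codas are permitted; onsets are limited to one consonant).
Inserting the epenthetic vowel yields /j/ → /ja/, /g/ → /ga/.

ajaga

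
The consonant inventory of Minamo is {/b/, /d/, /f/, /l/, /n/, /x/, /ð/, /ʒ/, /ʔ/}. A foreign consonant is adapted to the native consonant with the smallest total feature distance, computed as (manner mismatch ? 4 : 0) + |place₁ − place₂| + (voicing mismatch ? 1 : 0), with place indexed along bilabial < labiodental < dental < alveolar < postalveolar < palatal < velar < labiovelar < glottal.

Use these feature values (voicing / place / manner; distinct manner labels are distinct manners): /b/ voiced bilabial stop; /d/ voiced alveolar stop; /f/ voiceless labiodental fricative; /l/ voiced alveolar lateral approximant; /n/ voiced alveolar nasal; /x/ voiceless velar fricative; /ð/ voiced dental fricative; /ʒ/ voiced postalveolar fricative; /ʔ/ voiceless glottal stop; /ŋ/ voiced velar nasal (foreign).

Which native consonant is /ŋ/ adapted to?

n

/n/ is closest: same manner (nasal), place distance 3 (velar→alveolar), same voicing; total 3. Next closest is /x/ at distance 5.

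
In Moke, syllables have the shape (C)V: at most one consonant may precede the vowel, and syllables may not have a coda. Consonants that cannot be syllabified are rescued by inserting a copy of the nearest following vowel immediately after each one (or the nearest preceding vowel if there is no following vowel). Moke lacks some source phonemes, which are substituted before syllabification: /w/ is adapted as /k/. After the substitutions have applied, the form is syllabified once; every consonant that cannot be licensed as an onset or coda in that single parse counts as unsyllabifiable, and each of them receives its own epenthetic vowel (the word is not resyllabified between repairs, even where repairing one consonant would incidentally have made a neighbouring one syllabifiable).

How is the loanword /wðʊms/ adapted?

kʊðʊmʊsʊ

Substitution: /w/ → /k/, giving /kðʊms/.
The consonants /k/, /m/, /s/ cannot be parsed into a legal (C)V syllable (no codas are permitted; onsets are limited to one consonant).
Each unlicensed consonant becomes the onset of a new syllable: /k/ → /kʊ/, /m/ → /mʊ/, /s/ → /sʊ/.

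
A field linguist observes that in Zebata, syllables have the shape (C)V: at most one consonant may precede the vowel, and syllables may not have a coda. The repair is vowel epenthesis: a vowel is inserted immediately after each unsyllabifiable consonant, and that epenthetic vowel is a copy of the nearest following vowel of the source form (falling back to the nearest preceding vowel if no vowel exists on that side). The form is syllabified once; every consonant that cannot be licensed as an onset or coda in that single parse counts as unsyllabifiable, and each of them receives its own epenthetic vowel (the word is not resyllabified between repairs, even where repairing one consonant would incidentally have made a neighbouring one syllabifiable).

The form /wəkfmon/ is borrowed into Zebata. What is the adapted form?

The consonants /k/, /f/, /n/ cannot be parsed into a legal (C)V syllable (no codas are permitted; onsets are limited to one consonant).
Epenthesis after each stranded consonant: /k/ → /ko/, /f/ → /fo/, /n/ → /no/.

wəkofomono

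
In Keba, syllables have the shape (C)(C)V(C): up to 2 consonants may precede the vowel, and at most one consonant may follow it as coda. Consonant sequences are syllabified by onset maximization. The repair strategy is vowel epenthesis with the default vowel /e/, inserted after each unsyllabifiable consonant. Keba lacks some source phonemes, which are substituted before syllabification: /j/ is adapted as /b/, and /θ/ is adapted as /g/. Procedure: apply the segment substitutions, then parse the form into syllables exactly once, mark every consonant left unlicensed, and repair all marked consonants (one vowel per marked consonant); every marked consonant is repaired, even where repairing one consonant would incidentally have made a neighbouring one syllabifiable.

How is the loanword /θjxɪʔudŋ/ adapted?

gebxɪʔudŋe

Substitution: /θ/ → /g/, /j/ → /b/, giving /gbxɪʔudŋ/.
Under (C)(C)V(C), the unsyllabifiable consonants are /g/, /ŋ/ (at most one coda consonant is licensed; onsets may contain at most 2 consonants).
Each unlicensed consonant becomes the onset of a new syllable: /g/ → /ge/, /ŋ/ → /ŋe/.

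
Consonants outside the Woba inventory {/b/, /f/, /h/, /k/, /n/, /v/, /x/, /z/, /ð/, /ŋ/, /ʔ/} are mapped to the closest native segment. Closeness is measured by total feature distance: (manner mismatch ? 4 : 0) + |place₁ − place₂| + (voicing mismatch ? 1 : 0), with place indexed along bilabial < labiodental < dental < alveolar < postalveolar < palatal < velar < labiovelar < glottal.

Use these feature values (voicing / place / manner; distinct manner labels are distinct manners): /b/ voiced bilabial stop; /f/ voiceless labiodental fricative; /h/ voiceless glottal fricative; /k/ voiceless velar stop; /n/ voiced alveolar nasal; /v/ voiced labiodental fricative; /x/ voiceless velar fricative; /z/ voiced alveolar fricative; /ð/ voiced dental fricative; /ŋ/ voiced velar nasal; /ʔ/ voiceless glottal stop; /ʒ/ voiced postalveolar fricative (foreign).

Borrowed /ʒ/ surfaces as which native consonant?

/z/ is closest: same manner (fricative), place distance 1 (postalveolar→alveolar), same voicing; total 1. Next closest is /ð/ at distance 2.

z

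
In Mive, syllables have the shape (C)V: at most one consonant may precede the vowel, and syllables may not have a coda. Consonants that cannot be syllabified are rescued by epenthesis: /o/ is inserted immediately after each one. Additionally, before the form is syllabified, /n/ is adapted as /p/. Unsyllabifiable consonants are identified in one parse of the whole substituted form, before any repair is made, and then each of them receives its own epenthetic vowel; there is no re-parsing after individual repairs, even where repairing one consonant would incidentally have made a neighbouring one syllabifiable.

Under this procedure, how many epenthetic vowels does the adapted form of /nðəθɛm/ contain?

2

After substitution the input is /pðəθɛm/.
The unsyllabifiable consonants are /p/, /m/; each receives one epenthetic vowel.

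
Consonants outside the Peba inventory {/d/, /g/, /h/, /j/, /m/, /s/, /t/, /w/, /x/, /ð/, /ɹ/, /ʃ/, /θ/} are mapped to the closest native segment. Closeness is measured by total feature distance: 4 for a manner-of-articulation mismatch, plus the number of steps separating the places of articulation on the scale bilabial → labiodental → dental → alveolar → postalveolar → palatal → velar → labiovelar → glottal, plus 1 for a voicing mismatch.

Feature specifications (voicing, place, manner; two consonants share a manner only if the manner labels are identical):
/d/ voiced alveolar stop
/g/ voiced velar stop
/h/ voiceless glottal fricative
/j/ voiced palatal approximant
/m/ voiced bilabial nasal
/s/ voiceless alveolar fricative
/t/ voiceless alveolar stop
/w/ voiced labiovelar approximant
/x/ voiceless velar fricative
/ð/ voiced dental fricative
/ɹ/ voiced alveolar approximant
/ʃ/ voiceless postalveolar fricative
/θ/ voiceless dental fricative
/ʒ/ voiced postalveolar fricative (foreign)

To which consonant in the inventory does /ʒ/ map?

/ʃ/ is closest: same manner (fricative), place distance 0 (postalveolar→postalveolar), voicing differs (+1); total 1. Next closest is /s/ at distance 2.

ʃ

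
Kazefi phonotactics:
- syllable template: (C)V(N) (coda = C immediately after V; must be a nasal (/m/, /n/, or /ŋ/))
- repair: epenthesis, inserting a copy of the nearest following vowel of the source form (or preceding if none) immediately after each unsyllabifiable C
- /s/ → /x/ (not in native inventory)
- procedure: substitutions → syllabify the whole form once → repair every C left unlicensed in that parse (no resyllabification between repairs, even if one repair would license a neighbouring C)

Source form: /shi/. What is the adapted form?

Substitution: /s/ → /x/, giving /xhi/.
Under (C)V(N), the unsyllabifiable consonants are /x/ (only a nasal (/m/, /n/, or /ŋ/) is licensed in coda position; onsets are limited to one consonant).
Epenthesis after each stranded consonant: /x/ → /xi/.

xihi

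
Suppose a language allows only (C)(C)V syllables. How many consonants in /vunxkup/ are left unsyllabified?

Under (C)(C)V, the unsyllabifiable consonants are /n/, /p/ (no codas are permitted; onsets may contain at most 2 consonants).

2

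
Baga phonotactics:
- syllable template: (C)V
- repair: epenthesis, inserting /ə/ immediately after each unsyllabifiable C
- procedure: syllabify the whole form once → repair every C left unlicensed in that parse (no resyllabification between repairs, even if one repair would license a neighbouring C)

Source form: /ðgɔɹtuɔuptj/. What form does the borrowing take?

ðəgɔɹətuɔupətəjə

Syllabifying with onset maximization leaves /ð/, /ɹ/, /p/, /t/, /j/ stranded (no codas are permitted; onsets are limited to one consonant).
Inserting the epenthetic vowel yields /ð/ → /ðə/, /ɹ/ → /ɹə/, /p/ → /pə/, /t/ → /tə/, /j/ → /jə/.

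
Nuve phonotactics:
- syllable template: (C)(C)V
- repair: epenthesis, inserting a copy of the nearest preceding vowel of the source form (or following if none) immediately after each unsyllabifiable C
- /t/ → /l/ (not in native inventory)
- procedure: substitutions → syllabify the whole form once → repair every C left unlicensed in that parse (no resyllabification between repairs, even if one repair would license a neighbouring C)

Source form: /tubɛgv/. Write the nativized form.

lubɛgɛvɛ

Substitution: /t/ → /l/, giving /lubɛgv/.
Syllabifying with onset maximization leaves /g/, /v/ stranded (no codas are permitted; onsets may contain at most 2 consonants).
Inserting the epenthetic vowel yields /g/ → /gɛ/, /v/ → /vɛ/.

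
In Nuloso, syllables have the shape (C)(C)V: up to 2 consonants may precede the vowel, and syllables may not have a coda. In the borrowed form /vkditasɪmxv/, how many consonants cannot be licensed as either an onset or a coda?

The consonants /v/, /m/, /x/, /v/ cannot be parsed into a legal (C)(C)V syllable (no codas are permitted; onsets may contain at most 2 consonants).

4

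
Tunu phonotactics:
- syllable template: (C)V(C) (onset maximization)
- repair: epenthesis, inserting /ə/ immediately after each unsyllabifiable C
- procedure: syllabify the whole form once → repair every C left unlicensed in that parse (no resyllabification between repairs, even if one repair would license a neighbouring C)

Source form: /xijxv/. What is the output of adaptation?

Syllabifying with onset maximization leaves /x/, /v/ stranded (at most one coda consonant is licensed; onsets are limited to one consonant).
Inserting the epenthetic vowel yields /x/ → /xə/, /v/ → /və/.

xijxəvə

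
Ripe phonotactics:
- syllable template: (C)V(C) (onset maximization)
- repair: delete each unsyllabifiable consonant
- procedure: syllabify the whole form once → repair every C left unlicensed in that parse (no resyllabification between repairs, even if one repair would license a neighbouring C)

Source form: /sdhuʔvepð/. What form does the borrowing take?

Under (C)V(C), the unsyllabifiable consonants are /s/, /d/, /ð/ (at most one coda consonant is licensed; onsets are limited to one consonant).
Deleting the stranded consonants removes /s/, /d/, /ð/.

huʔvep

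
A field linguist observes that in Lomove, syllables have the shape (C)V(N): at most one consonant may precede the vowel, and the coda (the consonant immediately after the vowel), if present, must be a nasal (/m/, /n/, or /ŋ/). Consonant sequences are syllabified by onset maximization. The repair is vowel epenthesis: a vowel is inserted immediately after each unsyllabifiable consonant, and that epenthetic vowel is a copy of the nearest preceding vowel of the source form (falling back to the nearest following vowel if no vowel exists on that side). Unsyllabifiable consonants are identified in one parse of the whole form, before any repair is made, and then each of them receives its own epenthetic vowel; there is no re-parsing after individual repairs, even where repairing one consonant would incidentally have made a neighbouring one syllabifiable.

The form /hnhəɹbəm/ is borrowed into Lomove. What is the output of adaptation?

Under (C)V(N), the unsyllabifiable consonants are /h/, /n/, /ɹ/ (only a nasal (/m/, /n/, or /ŋ/) is licensed in coda position; onsets are limited to one consonant).
Inserting the epenthetic vowel yields /h/ → /hə/, /n/ → /nə/, /ɹ/ → /ɹə/.

hənəhəɹəbəm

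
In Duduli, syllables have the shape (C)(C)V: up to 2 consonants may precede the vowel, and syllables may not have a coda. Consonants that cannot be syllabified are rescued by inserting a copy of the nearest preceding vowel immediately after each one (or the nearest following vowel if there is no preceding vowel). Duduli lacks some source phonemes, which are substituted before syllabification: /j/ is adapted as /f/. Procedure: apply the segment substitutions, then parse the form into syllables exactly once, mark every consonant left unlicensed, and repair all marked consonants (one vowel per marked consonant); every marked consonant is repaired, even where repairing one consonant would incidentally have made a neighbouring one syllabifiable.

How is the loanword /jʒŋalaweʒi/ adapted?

faʒŋalaweʒi

Substitution: /j/ → /f/, giving /fʒŋalaweʒi/.
The consonants /f/ cannot be parsed into a legal (C)(C)V syllable (no codas are permitted; onsets may contain at most 2 consonants).
Inserting the epenthetic vowel yields /f/ → /fa/.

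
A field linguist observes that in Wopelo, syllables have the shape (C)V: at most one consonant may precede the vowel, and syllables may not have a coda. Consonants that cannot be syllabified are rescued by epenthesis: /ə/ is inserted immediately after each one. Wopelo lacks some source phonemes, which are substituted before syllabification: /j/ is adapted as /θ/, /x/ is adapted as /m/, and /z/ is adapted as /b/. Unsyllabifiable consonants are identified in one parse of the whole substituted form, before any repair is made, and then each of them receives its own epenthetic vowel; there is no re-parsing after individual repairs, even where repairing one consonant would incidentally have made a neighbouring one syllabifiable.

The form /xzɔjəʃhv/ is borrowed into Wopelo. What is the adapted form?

məbɔθəʃəhəvə

Substitution: /x/ → /m/, /z/ → /b/, /j/ → /θ/, giving /mbɔθəʃhv/.
Under (C)V, the unsyllabifiable consonants are /m/, /ʃ/, /h/, /v/ (no codas are permitted; onsets are limited to one consonant).
Inserting the epenthetic vowel yields /m/ → /mə/, /ʃ/ → /ʃə/, /h/ → /hə/, /v/ → /və/.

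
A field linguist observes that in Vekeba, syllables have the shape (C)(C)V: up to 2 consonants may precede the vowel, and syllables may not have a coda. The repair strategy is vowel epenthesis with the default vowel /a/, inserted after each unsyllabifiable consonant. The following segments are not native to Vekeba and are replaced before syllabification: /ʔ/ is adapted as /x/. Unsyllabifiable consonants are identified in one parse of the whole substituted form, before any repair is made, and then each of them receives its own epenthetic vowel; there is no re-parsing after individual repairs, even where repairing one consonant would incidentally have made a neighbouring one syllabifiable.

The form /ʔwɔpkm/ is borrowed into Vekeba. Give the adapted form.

Substitution: /ʔ/ → /x/, giving /xwɔpkm/.
Syllabifying with onset maximization leaves /p/, /k/, /m/ stranded (no codas are permitted; onsets may contain at most 2 consonants).
Each unlicensed consonant becomes the onset of a new syllable: /p/ → /pa/, /k/ → /ka/, /m/ → /ma/.

xwɔpakama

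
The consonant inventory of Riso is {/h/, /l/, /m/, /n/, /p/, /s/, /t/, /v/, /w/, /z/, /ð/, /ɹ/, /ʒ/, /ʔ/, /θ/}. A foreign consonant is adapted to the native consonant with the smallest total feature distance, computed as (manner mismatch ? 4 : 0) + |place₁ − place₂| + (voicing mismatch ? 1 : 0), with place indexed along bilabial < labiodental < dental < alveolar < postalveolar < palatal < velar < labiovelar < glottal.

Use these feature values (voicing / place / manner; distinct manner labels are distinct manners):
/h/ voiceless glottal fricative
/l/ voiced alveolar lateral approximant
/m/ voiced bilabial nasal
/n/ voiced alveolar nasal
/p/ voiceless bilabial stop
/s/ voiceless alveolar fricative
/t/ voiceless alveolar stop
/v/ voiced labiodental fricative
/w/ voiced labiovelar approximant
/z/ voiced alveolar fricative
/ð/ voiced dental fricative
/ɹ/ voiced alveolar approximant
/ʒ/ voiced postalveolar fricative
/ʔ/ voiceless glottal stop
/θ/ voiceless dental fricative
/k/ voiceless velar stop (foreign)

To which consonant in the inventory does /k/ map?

/ʔ/ is closest: same manner (stop), place distance 2 (velar→glottal), same voicing; total 2. Next closest is /t/ at distance 3.

ʔ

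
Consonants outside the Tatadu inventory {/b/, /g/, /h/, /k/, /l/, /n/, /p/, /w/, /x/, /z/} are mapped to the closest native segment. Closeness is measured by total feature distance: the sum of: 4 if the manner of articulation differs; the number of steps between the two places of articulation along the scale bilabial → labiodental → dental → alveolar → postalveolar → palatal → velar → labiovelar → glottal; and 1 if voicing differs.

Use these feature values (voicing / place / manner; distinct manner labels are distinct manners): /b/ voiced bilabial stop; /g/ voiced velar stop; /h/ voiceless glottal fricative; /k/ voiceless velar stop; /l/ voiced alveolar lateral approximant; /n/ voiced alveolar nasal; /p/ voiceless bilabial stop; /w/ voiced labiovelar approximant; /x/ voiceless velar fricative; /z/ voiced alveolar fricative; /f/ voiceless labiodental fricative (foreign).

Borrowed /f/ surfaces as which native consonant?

z

/z/ is closest: same manner (fricative), place distance 2 (labiodental→alveolar), voicing differs (+1); total 3. Next closest is /p/ at distance 5.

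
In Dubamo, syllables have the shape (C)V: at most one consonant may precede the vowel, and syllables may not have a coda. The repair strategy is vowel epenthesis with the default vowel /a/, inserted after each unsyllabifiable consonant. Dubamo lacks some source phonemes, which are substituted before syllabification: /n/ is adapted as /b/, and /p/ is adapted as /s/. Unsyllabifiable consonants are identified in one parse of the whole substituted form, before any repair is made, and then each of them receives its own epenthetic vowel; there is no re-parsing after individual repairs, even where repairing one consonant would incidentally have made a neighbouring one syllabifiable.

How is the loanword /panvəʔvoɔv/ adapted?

Substitution: /p/ → /s/, /n/ → /b/, giving /sabvəʔvoɔv/.
Syllabifying with onset maximization leaves /b/, /ʔ/, /v/ stranded (no codas are permitted; onsets are limited to one consonant).
Each unlicensed consonant becomes the onset of a new syllable: /b/ → /ba/, /ʔ/ → /ʔa/, /v/ → /va/.

sabavəʔavoɔva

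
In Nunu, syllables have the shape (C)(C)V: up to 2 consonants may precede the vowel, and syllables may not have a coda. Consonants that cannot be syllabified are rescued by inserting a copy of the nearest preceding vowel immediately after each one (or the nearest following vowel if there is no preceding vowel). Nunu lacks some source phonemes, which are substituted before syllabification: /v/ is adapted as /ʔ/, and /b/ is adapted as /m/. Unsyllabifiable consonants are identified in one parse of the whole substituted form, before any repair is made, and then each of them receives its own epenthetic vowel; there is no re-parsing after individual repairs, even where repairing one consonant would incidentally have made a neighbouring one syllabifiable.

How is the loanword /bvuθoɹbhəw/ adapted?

Substitution: /b/ → /m/, /v/ → /ʔ/, giving /mʔuθoɹmhəw/.
The consonants /ɹ/, /w/ cannot be parsed into a legal (C)(C)V syllable (no codas are permitted; onsets may contain at most 2 consonants).
Inserting the epenthetic vowel yields /ɹ/ → /ɹo/, /w/ → /wə/.

mʔuθoɹomhəwə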